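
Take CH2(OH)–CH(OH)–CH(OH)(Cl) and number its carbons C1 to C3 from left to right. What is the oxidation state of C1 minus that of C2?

-1

C1: 1C, 2H, 1O → 0 − 2 + 1 = -1
C2: 2C, 1H, 1O → 0 − 1 + 1 = 0
Difference: -1 − (0) = -1.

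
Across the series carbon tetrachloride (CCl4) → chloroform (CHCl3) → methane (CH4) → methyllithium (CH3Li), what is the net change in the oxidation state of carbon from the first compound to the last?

-8

Carbon oxidation states along the series — carbon tetrachloride: +4, chloroform: +2, methane: -4, methyllithium: -4.
Net change = -4 − (+4) = -8.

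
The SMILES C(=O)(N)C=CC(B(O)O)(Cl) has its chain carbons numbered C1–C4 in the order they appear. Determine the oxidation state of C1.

+3

Assign +1 per bond to O/N/halogen, −1 per bond to H or an electropositive element, and 0 per bond to carbon.
C1 has one bond to C (0), a double bond to O (2×+1 = +2), one bond to N (+1).
Oxidation state = 0 + 2 + 1 = +3.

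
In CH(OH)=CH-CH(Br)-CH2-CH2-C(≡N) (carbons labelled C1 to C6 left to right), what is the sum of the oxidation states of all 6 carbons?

-2

Count +1 for every bond to an atom more electronegative than carbon and −1 for every bond to one less electronegative; C–C bonds are 0. Tallying each carbon:
C1: 2C, 1H, 1O → 0 − 1 + 1 = 0
C2: 3C, 1H → 0 − 1 = -1
C3: 2C, 1H, 1Br → 0 − 1 + 1 = 0
C4: 2C, 2H → 0 − 2 = -2
C5: 2C, 2H → 0 − 2 = -2
C6: 1C, 3N → 0 + 3 = +3
Sum = 0 − 1 + 0 − 2 − 2 + 3 = -2.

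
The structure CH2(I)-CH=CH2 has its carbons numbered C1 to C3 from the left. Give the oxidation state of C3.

C3 has a double bond to C (2×0 = 0), one bond to H (-1), one bond to H (-1).
Oxidation state = 0 − 1 − 1 = -2.

-2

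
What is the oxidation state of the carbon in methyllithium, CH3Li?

The carbon has one bond to H (-1), one bond to H (-1), one bond to H (-1), one bond to Li (-1).
Oxidation state = -1 − 1 − 1 − 1 = -4.

-4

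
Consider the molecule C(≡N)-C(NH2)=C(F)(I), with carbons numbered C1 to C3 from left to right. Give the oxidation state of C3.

Assign +1 per bond to O/N/halogen, −1 per bond to H or an electropositive element, and 0 per bond to carbon.
C3 has a double bond to C (2×0 = 0), one bond to F (+1), one bond to I (+1).
Oxidation state = 0 + 1 + 1 = +2.

+2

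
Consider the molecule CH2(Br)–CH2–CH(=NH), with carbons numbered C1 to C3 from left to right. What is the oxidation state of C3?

+1

C3 has one bond to C (0), one bond to H (-1), a double bond to N (2×+1 = +2).
Oxidation state = 0 − 1 + 2 = +1.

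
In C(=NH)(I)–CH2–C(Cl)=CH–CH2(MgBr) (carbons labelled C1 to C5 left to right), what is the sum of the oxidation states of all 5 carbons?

Tallying each carbon's bonds:
C1: 1C, 2N, 1I → 0 + 2 + 1 = +3
C2: 2C, 2H → 0 − 2 = -2
C3: 3C, 1Cl → 0 + 1 = +1
C4: 3C, 1H → 0 − 1 = -1
C5: 1C, 2H, 1Mg → 0 − 2 − 1 = -3
Sum = +3 − 2 + 1 − 1 − 3 = -2.

-2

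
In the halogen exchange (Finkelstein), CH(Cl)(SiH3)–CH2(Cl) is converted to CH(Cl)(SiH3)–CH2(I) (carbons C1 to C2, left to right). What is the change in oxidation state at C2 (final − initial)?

Before: C2 has 1 bond to C, 2 bonds to H, 1 bond to Cl → oxidation state -1.
After: C2 has 1 bond to C, 2 bonds to H, 1 bond to I → oxidation state -1.
Δ = -1 − (-1) = 0, so no net redox change at C2.

0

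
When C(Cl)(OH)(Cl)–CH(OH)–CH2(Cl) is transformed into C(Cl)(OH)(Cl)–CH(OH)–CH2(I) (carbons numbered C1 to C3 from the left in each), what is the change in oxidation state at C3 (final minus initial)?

0

Before: C3 has 1 bond to C, 2 bonds to H, 1 bond to Cl → oxidation state -1.
After: C3 has 1 bond to C, 2 bonds to H, 1 bond to I → oxidation state -1.
Δ = -1 − (-1) = 0, so no net redox change at C3.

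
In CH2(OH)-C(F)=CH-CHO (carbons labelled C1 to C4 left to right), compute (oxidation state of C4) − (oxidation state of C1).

+2

C4: 1C, 1H, 2O → 0 − 1 + 2 = +1
C1: 1C, 2H, 1O → 0 − 2 + 1 = -1
Difference: +1 − (-1) = +2.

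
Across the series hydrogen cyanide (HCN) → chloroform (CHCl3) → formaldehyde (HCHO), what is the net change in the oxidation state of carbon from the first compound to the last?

-2

Carbon oxidation states along the series — hydrogen cyanide: +2, chloroform: +2, formaldehyde: 0.
Net change = 0 − (+2) = -2.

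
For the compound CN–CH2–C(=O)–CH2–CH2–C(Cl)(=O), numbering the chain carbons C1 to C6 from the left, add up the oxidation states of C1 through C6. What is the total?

Tallying each carbon's bonds:
C1: 1C, 3N → 0 + 3 = +3
C2: 2C, 2H → 0 − 2 = -2
C3: 2C, 2O → 0 + 2 = +2
C4: 2C, 2H → 0 − 2 = -2
C5: 2C, 2H → 0 − 2 = -2
C6: 1C, 2O, 1Cl → 0 + 2 + 1 = +3
Sum = +3 − 2 + 2 − 2 − 2 + 3 = +2.

+2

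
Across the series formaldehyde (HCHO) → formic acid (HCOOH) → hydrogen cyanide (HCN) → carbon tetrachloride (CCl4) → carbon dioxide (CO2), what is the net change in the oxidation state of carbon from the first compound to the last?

Carbon oxidation states along the series — formaldehyde: 0, formic acid: +2, hydrogen cyanide: +2, carbon tetrachloride: +4, carbon dioxide: +4.
Net change = +4 − (0) = +4.

+4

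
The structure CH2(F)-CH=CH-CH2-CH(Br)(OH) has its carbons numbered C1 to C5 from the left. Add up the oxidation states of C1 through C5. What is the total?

Tallying each carbon's bonds:
C1: 1C, 2H, 1F → 0 − 2 + 1 = -1
C2: 3C, 1H → 0 − 1 = -1
C3: 3C, 1H → 0 − 1 = -1
C4: 2C, 2H → 0 − 2 = -2
C5: 1C, 1H, 1O, 1Br → 0 − 1 + 1 + 1 = +1
Sum = -1 − 1 − 1 − 2 + 1 = -4.

-4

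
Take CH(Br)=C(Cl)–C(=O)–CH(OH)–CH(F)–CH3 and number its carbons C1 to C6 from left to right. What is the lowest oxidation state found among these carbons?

-3

Tallying each carbon's bonds:
C1: 2C, 1H, 1Br → 0 − 1 + 1 = 0
C2: 3C, 1Cl → 0 + 1 = +1
C3: 2C, 2O → 0 + 2 = +2
C4: 2C, 1H, 1O → 0 − 1 + 1 = 0
C5: 2C, 1H, 1F → 0 − 1 + 1 = 0
C6: 1C, 3H → 0 − 3 = -3
The lowest value is -3.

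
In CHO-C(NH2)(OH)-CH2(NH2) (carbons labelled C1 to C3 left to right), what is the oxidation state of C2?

C2 has one bond to C (0), one bond to C (0), one bond to N (+1), one bond to O (+1).
Oxidation state = 0 + 0 + 1 + 1 = +2.

+2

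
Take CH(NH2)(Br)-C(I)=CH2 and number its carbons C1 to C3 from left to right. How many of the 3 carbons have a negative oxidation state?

1

Count +1 for every bond to an atom more electronegative than carbon and −1 for every bond to one less electronegative; C–C bonds are 0. Tallying each carbon:
C1: 1C, 1H, 1N, 1Br → 0 − 1 + 1 + 1 = +1
C2: 3C, 1I → 0 + 1 = +1
C3: 2C, 2H → 0 − 2 = -2
1 carbon (C3) meets the condition.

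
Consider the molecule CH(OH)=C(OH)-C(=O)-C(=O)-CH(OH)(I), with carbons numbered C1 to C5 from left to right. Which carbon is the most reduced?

C1

Each bond to a more electronegative atom (O, N, halogen) counts +1, each bond to a less electronegative atom (H, metal, B, Si) counts −1, and each C–C bond counts 0. Tallying each carbon:
C1: 2C, 1H, 1O → 0 − 1 + 1 = 0
C2: 3C, 1O → 0 + 1 = +1
C3: 2C, 2O → 0 + 2 = +2
C4: 2C, 2O → 0 + 2 = +2
C5: 1C, 1H, 1O, 1I → 0 − 1 + 1 + 1 = +1
The most reduced carbon is C1 at 0.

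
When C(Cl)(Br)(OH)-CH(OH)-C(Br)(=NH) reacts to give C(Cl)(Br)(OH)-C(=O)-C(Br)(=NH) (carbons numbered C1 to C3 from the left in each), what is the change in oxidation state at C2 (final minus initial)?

+2

Before: C2 has 2 bonds to C, 1 bond to H, 1 bond to O → oxidation state 0.
After: C2 has 2 bonds to C, 2 bonds to O → oxidation state +2.
Δ = +2 − (0) = +2, so this is an oxidation at C2.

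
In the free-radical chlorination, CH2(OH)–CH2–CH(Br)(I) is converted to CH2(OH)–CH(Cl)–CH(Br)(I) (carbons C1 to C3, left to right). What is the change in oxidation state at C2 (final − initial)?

+2

Before: C2 has 2 bonds to C, 2 bonds to H → oxidation state -2.
After: C2 has 2 bonds to C, 1 bond to H, 1 bond to Cl → oxidation state 0.
Δ = 0 − (-2) = +2, so this is an oxidation at C2.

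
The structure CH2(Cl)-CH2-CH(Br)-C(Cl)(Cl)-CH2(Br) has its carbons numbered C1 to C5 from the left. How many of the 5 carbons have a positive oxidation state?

Tallying each carbon's bonds:
C1: 1C, 2H, 1Cl → 0 − 2 + 1 = -1
C2: 2C, 2H → 0 − 2 = -2
C3: 2C, 1H, 1Br → 0 − 1 + 1 = 0
C4: 2C, 2Cl → 0 + 2 = +2
C5: 1C, 2H, 1Br → 0 − 2 + 1 = -1
1 carbon (C4) meets the condition.

1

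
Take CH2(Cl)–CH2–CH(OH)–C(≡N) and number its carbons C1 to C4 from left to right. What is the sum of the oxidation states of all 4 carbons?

Tallying each carbon's bonds:
C1: 1C, 2H, 1Cl → 0 − 2 + 1 = -1
C2: 2C, 2H → 0 − 2 = -2
C3: 2C, 1H, 1O → 0 − 1 + 1 = 0
C4: 1C, 3N → 0 + 3 = +3
Sum = -1 − 2 + 0 + 3 = 0.

0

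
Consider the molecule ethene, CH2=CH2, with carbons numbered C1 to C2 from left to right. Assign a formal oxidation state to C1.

-2

Bonds to more-electronegative neighbours contribute +1 each, bonds to H or metals contribute −1 each, and C–C bonds contribute 0.
C1 has one bond to H (-1), one bond to H (-1), a double bond to C (2×0 = 0).
Oxidation state = -1 − 1 + 0 = -2.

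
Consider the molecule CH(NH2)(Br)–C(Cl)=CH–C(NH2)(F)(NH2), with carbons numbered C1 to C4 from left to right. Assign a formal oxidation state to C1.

+1

C1 has one bond to C (0), one bond to N (+1), one bond to H (-1), one bond to Br (+1).
Oxidation state = 0 + 1 − 1 + 1 = +1.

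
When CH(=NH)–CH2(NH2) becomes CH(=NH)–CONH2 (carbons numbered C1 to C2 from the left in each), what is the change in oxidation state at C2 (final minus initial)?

Before: C2 has 1 bond to C, 2 bonds to H, 1 bond to N → oxidation state -1.
After: C2 has 1 bond to C, 2 bonds to O, 1 bond to N → oxidation state +3.
Δ = +3 − (-1) = +4, so this is an oxidation at C2.

+4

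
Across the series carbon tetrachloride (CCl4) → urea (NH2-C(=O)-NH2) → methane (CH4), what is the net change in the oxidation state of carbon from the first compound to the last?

-8

Carbon oxidation states along the series — carbon tetrachloride: +4, urea: +4, methane: -4.
Net change = -4 − (+4) = -8.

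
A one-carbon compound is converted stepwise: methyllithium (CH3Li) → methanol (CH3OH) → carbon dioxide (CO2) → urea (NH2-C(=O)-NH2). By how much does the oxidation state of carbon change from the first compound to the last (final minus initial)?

Carbon oxidation states along the series — methyllithium: -4, methanol: -2, carbon dioxide: +4, urea: +4.
Net change = +4 − (-4) = +8.

+8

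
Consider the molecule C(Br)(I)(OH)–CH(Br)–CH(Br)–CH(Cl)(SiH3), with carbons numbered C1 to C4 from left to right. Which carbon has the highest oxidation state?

Assign +1 per bond to O/N/halogen, −1 per bond to H or an electropositive element, and 0 per bond to carbon. Tallying each carbon:
C1: 1C, 1O, 1Br, 1I → 0 + 1 + 1 + 1 = +3
C2: 2C, 1H, 1Br → 0 − 1 + 1 = 0
C3: 2C, 1H, 1Br → 0 − 1 + 1 = 0
C4: 1C, 1H, 1Cl, 1Si → 0 − 1 + 1 − 1 = -1
The most oxidised carbon is C1 at +3.

C1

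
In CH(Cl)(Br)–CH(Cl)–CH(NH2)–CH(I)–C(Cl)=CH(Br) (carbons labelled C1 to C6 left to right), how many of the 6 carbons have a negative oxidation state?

0

Tallying each carbon's bonds:
C1: 1C, 1H, 1Cl, 1Br → 0 − 1 + 1 + 1 = +1
C2: 2C, 1H, 1Cl → 0 − 1 + 1 = 0
C3: 2C, 1H, 1N → 0 − 1 + 1 = 0
C4: 2C, 1H, 1I → 0 − 1 + 1 = 0
C5: 3C, 1Cl → 0 + 1 = +1
C6: 2C, 1H, 1Br → 0 − 1 + 1 = 0
0 carbons meet the condition.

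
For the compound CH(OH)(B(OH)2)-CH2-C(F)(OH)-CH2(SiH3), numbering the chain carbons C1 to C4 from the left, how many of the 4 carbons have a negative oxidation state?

3

Tallying each carbon's bonds:
C1: 1C, 1H, 1O, 1B → 0 − 1 + 1 − 1 = -1
C2: 2C, 2H → 0 − 2 = -2
C3: 2C, 1O, 1F → 0 + 1 + 1 = +2
C4: 1C, 2H, 1Si → 0 − 2 − 1 = -3
3 carbons (C1, C2, C4) meet the condition.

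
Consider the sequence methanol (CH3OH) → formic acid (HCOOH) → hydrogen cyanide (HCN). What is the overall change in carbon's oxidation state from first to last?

+4

Carbon oxidation states along the series — methanol: -2, formic acid: +2, hydrogen cyanide: +2.
Net change = +2 − (-2) = +4.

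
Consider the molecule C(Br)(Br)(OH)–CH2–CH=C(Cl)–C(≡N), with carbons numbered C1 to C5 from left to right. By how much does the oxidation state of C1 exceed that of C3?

C1: 1C, 1O, 2Br → 0 + 1 + 2 = +3
C3: 3C, 1H → 0 − 1 = -1
Difference: +3 − (-1) = +4.

+4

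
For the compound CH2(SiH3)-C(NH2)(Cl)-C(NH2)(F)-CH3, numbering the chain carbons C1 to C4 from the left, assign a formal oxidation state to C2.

+2

C2 has one bond to C (0), one bond to C (0), one bond to N (+1), one bond to Cl (+1).
Oxidation state = 0 + 0 + 1 + 1 = +2.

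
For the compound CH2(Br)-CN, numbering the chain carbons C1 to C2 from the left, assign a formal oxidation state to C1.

-1

C1 has one bond to C (0), one bond to H (-1), one bond to H (-1), one bond to Br (+1).
Oxidation state = 0 − 1 − 1 + 1 = -1.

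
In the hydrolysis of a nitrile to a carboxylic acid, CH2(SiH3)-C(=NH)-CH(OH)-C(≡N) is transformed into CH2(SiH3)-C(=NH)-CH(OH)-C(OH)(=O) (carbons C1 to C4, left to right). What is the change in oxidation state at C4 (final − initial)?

0

Before: C4 has 1 bond to C, 3 bonds to N → oxidation state +3.
After: C4 has 1 bond to C, 3 bonds to O → oxidation state +3.
Δ = +3 − (+3) = 0, so no net redox change at C4.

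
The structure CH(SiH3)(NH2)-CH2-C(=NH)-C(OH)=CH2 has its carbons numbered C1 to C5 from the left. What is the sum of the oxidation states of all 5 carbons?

Each bond to a more electronegative atom (O, N, halogen) counts +1, each bond to a less electronegative atom (H, metal, B, Si) counts −1, and each C–C bond counts 0. Tallying each carbon:
C1: 1C, 1H, 1N, 1Si → 0 − 1 + 1 − 1 = -1
C2: 2C, 2H → 0 − 2 = -2
C3: 2C, 2N → 0 + 2 = +2
C4: 3C, 1O → 0 + 1 = +1
C5: 2C, 2H → 0 − 2 = -2
Sum = -1 − 2 + 2 + 1 − 2 = -2.

-2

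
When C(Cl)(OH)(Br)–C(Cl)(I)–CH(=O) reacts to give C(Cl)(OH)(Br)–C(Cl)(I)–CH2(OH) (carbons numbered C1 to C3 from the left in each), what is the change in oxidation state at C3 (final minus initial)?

Before: C3 has 1 bond to C, 1 bond to H, 2 bonds to O → oxidation state +1.
After: C3 has 1 bond to C, 2 bonds to H, 1 bond to O → oxidation state -1.
Δ = -1 − (+1) = -2, so this is a reduction at C3.

-2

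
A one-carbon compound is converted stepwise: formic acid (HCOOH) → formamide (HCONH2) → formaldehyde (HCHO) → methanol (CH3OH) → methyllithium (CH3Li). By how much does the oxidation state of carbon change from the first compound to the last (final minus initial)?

Carbon oxidation states along the series — formic acid: +2, formamide: +2, formaldehyde: 0, methanol: -2, methyllithium: -4.
Net change = -4 − (+2) = -6.

-6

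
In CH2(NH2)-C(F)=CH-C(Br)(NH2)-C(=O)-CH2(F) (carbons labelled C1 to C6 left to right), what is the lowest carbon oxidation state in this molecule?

Tallying each carbon's bonds:
C1: 1C, 2H, 1N → 0 − 2 + 1 = -1
C2: 3C, 1F → 0 + 1 = +1
C3: 3C, 1H → 0 − 1 = -1
C4: 2C, 1N, 1Br → 0 + 1 + 1 = +2
C5: 2C, 2O → 0 + 2 = +2
C6: 1C, 2H, 1F → 0 − 2 + 1 = -1
The lowest value is -1.

-1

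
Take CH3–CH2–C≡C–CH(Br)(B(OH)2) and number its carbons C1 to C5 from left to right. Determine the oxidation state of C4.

Each bond to a more electronegative atom (O, N, halogen) counts +1, each bond to a less electronegative atom (H, metal, B, Si) counts −1, and each C–C bond counts 0.
C4 has a triple bond to C (3×0 = 0), one bond to C (0).
Oxidation state = 0 + 0 = 0.

0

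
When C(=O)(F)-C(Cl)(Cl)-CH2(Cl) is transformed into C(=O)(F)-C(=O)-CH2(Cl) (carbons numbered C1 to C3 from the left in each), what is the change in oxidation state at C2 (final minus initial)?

0

Before: C2 has 2 bonds to C, 2 bonds to Cl → oxidation state +2.
After: C2 has 2 bonds to C, 2 bonds to O → oxidation state +2.
Δ = +2 − (+2) = 0, so no net redox change at C2.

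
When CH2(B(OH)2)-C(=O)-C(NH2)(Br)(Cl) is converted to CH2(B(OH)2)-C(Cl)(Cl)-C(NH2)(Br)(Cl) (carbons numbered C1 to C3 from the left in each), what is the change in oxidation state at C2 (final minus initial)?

0

Before: C2 has 2 bonds to C, 2 bonds to O → oxidation state +2.
After: C2 has 2 bonds to C, 2 bonds to Cl → oxidation state +2.
Δ = +2 − (+2) = 0, so no net redox change at C2.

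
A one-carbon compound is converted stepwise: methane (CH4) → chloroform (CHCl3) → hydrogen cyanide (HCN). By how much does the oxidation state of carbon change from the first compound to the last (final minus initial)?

+6

Carbon oxidation states along the series — methane: -4, chloroform: +2, hydrogen cyanide: +2.
Net change = +2 − (-4) = +6.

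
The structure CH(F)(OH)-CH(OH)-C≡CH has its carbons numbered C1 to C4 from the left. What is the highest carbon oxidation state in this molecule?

+1

Tallying each carbon's bonds:
C1: 1C, 1H, 1O, 1F → 0 − 1 + 1 + 1 = +1
C2: 2C, 1H, 1O → 0 − 1 + 1 = 0
C3: 4C → 0 = 0
C4: 3C, 1H → 0 − 1 = -1
The highest value is +1.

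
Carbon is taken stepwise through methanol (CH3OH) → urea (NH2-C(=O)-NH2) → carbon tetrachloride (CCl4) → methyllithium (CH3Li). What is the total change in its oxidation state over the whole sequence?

Carbon oxidation states along the series — methanol: -2, urea: +4, carbon tetrachloride: +4, methyllithium: -4.
Net change = -4 − (-2) = -2.

-2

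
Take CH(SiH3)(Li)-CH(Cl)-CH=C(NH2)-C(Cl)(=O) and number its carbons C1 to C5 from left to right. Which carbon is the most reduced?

Bonds to more-electronegative neighbours contribute +1 each, bonds to H or metals contribute −1 each, and C–C bonds contribute 0. Tallying each carbon:
C1: 1C, 1H, 1Li, 1Si → 0 − 1 − 1 − 1 = -3
C2: 2C, 1H, 1Cl → 0 − 1 + 1 = 0
C3: 3C, 1H → 0 − 1 = -1
C4: 3C, 1N → 0 + 1 = +1
C5: 1C, 2O, 1Cl → 0 + 2 + 1 = +3
The most reduced carbon is C1 at -3.

C1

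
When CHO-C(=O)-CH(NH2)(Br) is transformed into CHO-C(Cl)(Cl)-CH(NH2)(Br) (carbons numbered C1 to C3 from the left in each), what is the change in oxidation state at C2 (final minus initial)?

0

Before: C2 has 2 bonds to C, 2 bonds to O → oxidation state +2.
After: C2 has 2 bonds to C, 2 bonds to Cl → oxidation state +2.
Δ = +2 − (+2) = 0, so no net redox change at C2.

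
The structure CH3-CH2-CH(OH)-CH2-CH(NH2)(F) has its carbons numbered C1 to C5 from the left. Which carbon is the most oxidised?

C5

Tallying each carbon's bonds:
C1: 1C, 3H → 0 − 3 = -3
C2: 2C, 2H → 0 − 2 = -2
C3: 2C, 1H, 1O → 0 − 1 + 1 = 0
C4: 2C, 2H → 0 − 2 = -2
C5: 1C, 1H, 1N, 1F → 0 − 1 + 1 + 1 = +1
The most oxidised carbon is C5 at +1.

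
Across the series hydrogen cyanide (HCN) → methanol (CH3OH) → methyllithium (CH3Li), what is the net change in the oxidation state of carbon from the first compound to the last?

-6

Carbon oxidation states along the series — hydrogen cyanide: +2, methanol: -2, methyllithium: -4.
Net change = -4 − (+2) = -6.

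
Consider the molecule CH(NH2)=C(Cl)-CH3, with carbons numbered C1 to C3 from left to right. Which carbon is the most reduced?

Assign +1 per bond to O/N/halogen, −1 per bond to H or an electropositive element, and 0 per bond to carbon. Tallying each carbon:
C1: 2C, 1H, 1N → 0 − 1 + 1 = 0
C2: 3C, 1Cl → 0 + 1 = +1
C3: 1C, 3H → 0 − 3 = -3
The most reduced carbon is C3 at -3.

C3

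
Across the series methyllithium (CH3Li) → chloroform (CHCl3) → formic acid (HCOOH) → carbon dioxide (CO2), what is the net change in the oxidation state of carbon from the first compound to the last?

Carbon oxidation states along the series — methyllithium: -4, chloroform: +2, formic acid: +2, carbon dioxide: +4.
Net change = +4 − (-4) = +8.

+8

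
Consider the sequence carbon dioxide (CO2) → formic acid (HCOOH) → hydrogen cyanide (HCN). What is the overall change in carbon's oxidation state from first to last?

Carbon oxidation states along the series — carbon dioxide: +4, formic acid: +2, hydrogen cyanide: +2.
Net change = +2 − (+4) = -2.

-2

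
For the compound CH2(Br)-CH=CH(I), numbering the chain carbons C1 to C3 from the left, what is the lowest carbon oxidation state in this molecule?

-1

Count +1 for every bond to an atom more electronegative than carbon and −1 for every bond to one less electronegative; C–C bonds are 0. Tallying each carbon:
C1: 1C, 2H, 1Br → 0 − 2 + 1 = -1
C2: 3C, 1H → 0 − 1 = -1
C3: 2C, 1H, 1I → 0 − 1 + 1 = 0
The lowest value is -1.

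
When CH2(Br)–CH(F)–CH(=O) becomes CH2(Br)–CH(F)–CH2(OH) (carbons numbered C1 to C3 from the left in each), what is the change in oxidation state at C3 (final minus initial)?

Before: C3 has 1 bond to C, 1 bond to H, 2 bonds to O → oxidation state +1.
After: C3 has 1 bond to C, 2 bonds to H, 1 bond to O → oxidation state -1.
Δ = -1 − (+1) = -2, so this is a reduction at C3.

-2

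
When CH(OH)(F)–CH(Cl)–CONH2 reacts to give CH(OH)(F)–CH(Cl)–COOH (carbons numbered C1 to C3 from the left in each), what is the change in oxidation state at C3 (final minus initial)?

0

Before: C3 has 1 bond to C, 2 bonds to O, 1 bond to N → oxidation state +3.
After: C3 has 1 bond to C, 3 bonds to O → oxidation state +3.
Δ = +3 − (+3) = 0, so no net redox change at C3.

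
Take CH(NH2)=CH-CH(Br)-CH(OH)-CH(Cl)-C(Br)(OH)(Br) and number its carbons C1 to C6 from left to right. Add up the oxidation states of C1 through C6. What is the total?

Each bond to a more electronegative atom (O, N, halogen) counts +1, each bond to a less electronegative atom (H, metal, B, Si) counts −1, and each C–C bond counts 0. Tallying each carbon:
C1: 2C, 1H, 1N → 0 − 1 + 1 = 0
C2: 3C, 1H → 0 − 1 = -1
C3: 2C, 1H, 1Br → 0 − 1 + 1 = 0
C4: 2C, 1H, 1O → 0 − 1 + 1 = 0
C5: 2C, 1H, 1Cl → 0 − 1 + 1 = 0
C6: 1C, 1O, 2Br → 0 + 1 + 2 = +3
Sum = 0 − 1 + 0 + 0 + 0 + 3 = +2.

+2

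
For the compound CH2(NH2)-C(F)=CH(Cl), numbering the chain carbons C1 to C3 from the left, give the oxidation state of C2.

+1

Assign +1 per bond to O/N/halogen, −1 per bond to H or an electropositive element, and 0 per bond to carbon.
C2 has one bond to C (0), a double bond to C (2×0 = 0), one bond to F (+1).
Oxidation state = 0 + 0 + 1 = +1.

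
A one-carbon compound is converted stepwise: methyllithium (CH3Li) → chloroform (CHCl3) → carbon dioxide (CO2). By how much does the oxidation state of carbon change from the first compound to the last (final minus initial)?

Carbon oxidation states along the series — methyllithium: -4, chloroform: +2, carbon dioxide: +4.
Net change = +4 − (-4) = +8.

+8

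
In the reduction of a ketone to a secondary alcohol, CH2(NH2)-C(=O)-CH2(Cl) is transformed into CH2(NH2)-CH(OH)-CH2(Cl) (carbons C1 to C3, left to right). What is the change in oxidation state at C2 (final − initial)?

-2

Before: C2 has 2 bonds to C, 2 bonds to O → oxidation state +2.
After: C2 has 2 bonds to C, 1 bond to H, 1 bond to O → oxidation state 0.
Δ = 0 − (+2) = -2, so this is a reduction at C2.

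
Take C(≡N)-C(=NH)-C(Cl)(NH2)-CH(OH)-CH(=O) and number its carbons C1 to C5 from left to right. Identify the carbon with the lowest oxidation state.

C4

Tallying each carbon's bonds:
C1: 1C, 3N → 0 + 3 = +3
C2: 2C, 2N → 0 + 2 = +2
C3: 2C, 1N, 1Cl → 0 + 1 + 1 = +2
C4: 2C, 1H, 1O → 0 − 1 + 1 = 0
C5: 1C, 1H, 2O → 0 − 1 + 2 = +1
The most reduced carbon is C4 at 0.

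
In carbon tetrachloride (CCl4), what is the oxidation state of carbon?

The carbon has one bond to Cl (+1), one bond to Cl (+1), one bond to Cl (+1), one bond to Cl (+1).
Oxidation state = +1 + 1 + 1 + 1 = +4.

+4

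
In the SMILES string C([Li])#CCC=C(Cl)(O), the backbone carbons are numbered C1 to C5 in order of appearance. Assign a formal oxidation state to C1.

C1 has a triple bond to C (3×0 = 0), one bond to Li (-1).
Oxidation state = 0 − 1 = -1.

-1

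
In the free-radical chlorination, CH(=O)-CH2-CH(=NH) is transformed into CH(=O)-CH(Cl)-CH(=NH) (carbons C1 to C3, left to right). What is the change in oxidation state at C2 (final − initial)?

+2

Before: C2 has 2 bonds to C, 2 bonds to H → oxidation state -2.
After: C2 has 2 bonds to C, 1 bond to H, 1 bond to Cl → oxidation state 0.
Δ = 0 − (-2) = +2, so this is an oxidation at C2.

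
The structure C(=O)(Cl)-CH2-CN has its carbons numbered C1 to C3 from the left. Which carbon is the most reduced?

C2

Each bond to a more electronegative atom (O, N, halogen) counts +1, each bond to a less electronegative atom (H, metal, B, Si) counts −1, and each C–C bond counts 0. Tallying each carbon:
C1: 1C, 2O, 1Cl → 0 + 2 + 1 = +3
C2: 2C, 2H → 0 − 2 = -2
C3: 1C, 3N → 0 + 3 = +3
The most reduced carbon is C2 at -2.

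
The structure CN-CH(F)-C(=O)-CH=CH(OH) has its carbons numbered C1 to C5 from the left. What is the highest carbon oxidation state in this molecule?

Tallying each carbon's bonds:
C1: 1C, 3N → 0 + 3 = +3
C2: 2C, 1H, 1F → 0 − 1 + 1 = 0
C3: 2C, 2O → 0 + 2 = +2
C4: 3C, 1H → 0 − 1 = -1
C5: 2C, 1H, 1O → 0 − 1 + 1 = 0
The highest value is +3.

+3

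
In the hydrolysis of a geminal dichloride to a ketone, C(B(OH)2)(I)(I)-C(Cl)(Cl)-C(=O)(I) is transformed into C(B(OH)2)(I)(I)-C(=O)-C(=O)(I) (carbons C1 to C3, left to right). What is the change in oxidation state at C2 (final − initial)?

Before: C2 has 2 bonds to C, 2 bonds to Cl → oxidation state +2.
After: C2 has 2 bonds to C, 2 bonds to O → oxidation state +2.
Δ = +2 − (+2) = 0, so no net redox change at C2.

0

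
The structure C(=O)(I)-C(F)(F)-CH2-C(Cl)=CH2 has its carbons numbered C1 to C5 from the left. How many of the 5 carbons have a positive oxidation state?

3

Bonds to more-electronegative neighbours contribute +1 each, bonds to H or metals contribute −1 each, and C–C bonds contribute 0. Tallying each carbon:
C1: 1C, 2O, 1I → 0 + 2 + 1 = +3
C2: 2C, 2F → 0 + 2 = +2
C3: 2C, 2H → 0 − 2 = -2
C4: 3C, 1Cl → 0 + 1 = +1
C5: 2C, 2H → 0 − 2 = -2
3 carbons (C1, C2, C4) meet the condition.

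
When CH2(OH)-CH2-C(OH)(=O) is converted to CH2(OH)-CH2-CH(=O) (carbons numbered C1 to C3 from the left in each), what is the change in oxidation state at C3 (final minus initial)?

-2

Before: C3 has 1 bond to C, 3 bonds to O → oxidation state +3.
After: C3 has 1 bond to C, 1 bond to H, 2 bonds to O → oxidation state +1.
Δ = +1 − (+3) = -2, so this is a reduction at C3.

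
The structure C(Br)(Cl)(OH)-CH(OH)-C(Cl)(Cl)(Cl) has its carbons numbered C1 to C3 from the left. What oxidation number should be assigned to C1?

+3

C1 has one bond to C (0), one bond to Br (+1), one bond to Cl (+1), one bond to O (+1).
Oxidation state = 0 + 1 + 1 + 1 = +3.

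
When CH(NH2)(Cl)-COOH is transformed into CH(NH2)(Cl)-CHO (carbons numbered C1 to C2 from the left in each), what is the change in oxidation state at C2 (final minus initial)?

-2

Before: C2 has 1 bond to C, 3 bonds to O → oxidation state +3.
After: C2 has 1 bond to C, 1 bond to H, 2 bonds to O → oxidation state +1.
Δ = +1 − (+3) = -2, so this is a reduction at C2.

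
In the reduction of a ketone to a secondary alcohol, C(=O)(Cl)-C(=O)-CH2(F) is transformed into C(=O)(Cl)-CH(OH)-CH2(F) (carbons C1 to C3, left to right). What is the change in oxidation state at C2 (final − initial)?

Before: C2 has 2 bonds to C, 2 bonds to O → oxidation state +2.
After: C2 has 2 bonds to C, 1 bond to H, 1 bond to O → oxidation state 0.
Δ = 0 − (+2) = -2, so this is a reduction at C2.

-2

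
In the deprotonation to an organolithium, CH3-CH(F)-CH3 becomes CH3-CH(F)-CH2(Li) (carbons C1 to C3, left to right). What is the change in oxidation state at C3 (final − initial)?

Before: C3 has 1 bond to C, 3 bonds to H → oxidation state -3.
After: C3 has 1 bond to C, 2 bonds to H, 1 bond to Li → oxidation state -3.
Δ = -3 − (-3) = 0, so no net redox change at C3.

0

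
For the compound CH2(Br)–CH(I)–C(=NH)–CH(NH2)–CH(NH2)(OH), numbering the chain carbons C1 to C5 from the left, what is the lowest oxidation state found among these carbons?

-1

Bonds to more-electronegative neighbours contribute +1 each, bonds to H or metals contribute −1 each, and C–C bonds contribute 0. Tallying each carbon:
C1: 1C, 2H, 1Br → 0 − 2 + 1 = -1
C2: 2C, 1H, 1I → 0 − 1 + 1 = 0
C3: 2C, 2N → 0 + 2 = +2
C4: 2C, 1H, 1N → 0 − 1 + 1 = 0
C5: 1C, 1H, 1O, 1N → 0 − 1 + 1 + 1 = +1
The lowest value is -1.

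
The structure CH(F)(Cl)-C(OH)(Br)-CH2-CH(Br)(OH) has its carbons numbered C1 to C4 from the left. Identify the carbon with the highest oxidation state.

C2

Tallying each carbon's bonds:
C1: 1C, 1H, 1F, 1Cl → 0 − 1 + 1 + 1 = +1
C2: 2C, 1O, 1Br → 0 + 1 + 1 = +2
C3: 2C, 2H → 0 − 2 = -2
C4: 1C, 1H, 1O, 1Br → 0 − 1 + 1 + 1 = +1
The most oxidised carbon is C2 at +2.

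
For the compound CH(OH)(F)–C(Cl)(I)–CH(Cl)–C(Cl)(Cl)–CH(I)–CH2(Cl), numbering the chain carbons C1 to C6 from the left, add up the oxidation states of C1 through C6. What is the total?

Tallying each carbon's bonds:
C1: 1C, 1H, 1O, 1F → 0 − 1 + 1 + 1 = +1
C2: 2C, 1Cl, 1I → 0 + 1 + 1 = +2
C3: 2C, 1H, 1Cl → 0 − 1 + 1 = 0
C4: 2C, 2Cl → 0 + 2 = +2
C5: 2C, 1H, 1I → 0 − 1 + 1 = 0
C6: 1C, 2H, 1Cl → 0 − 2 + 1 = -1
Sum = +1 + 2 + 0 + 2 + 0 − 1 = +4.

+4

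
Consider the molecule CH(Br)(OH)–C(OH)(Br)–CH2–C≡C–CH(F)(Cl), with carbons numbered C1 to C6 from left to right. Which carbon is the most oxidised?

Tallying each carbon's bonds:
C1: 1C, 1H, 1O, 1Br → 0 − 1 + 1 + 1 = +1
C2: 2C, 1O, 1Br → 0 + 1 + 1 = +2
C3: 2C, 2H → 0 − 2 = -2
C4: 4C → 0 = 0
C5: 4C → 0 = 0
C6: 1C, 1H, 1F, 1Cl → 0 − 1 + 1 + 1 = +1
The most oxidised carbon is C2 at +2.

C2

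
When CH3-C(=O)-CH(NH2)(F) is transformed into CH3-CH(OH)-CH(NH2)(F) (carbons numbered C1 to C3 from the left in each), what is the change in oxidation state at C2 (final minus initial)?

-2

Before: C2 has 2 bonds to C, 2 bonds to O → oxidation state +2.
After: C2 has 2 bonds to C, 1 bond to H, 1 bond to O → oxidation state 0.
Δ = 0 − (+2) = -2, so this is a reduction at C2.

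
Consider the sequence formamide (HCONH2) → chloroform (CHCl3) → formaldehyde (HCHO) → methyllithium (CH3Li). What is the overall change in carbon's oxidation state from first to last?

Carbon oxidation states along the series — formamide: +2, chloroform: +2, formaldehyde: 0, methyllithium: -4.
Net change = -4 − (+2) = -6.

-6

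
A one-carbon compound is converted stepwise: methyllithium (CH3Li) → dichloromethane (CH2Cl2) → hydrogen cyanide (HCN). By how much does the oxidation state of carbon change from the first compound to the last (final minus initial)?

Carbon oxidation states along the series — methyllithium: -4, dichloromethane: 0, hydrogen cyanide: +2.
Net change = +2 − (-4) = +6.

+6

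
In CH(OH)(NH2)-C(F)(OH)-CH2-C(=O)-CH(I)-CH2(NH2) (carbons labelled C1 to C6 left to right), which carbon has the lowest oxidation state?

C3

Assign +1 per bond to O/N/halogen, −1 per bond to H or an electropositive element, and 0 per bond to carbon. Tallying each carbon:
C1: 1C, 1H, 1O, 1N → 0 − 1 + 1 + 1 = +1
C2: 2C, 1O, 1F → 0 + 1 + 1 = +2
C3: 2C, 2H → 0 − 2 = -2
C4: 2C, 2O → 0 + 2 = +2
C5: 2C, 1H, 1I → 0 − 1 + 1 = 0
C6: 1C, 2H, 1N → 0 − 2 + 1 = -1
The most reduced carbon is C3 at -2.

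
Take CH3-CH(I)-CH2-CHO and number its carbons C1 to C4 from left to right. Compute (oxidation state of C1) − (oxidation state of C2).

C1: 1C, 3H → 0 − 3 = -3
C2: 2C, 1H, 1I → 0 − 1 + 1 = 0
Difference: -3 − (0) = -3.

-3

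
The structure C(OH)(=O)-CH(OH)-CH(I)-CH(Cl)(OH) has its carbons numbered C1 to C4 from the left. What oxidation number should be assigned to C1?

+3

Count +1 for every bond to an atom more electronegative than carbon and −1 for every bond to one less electronegative; C–C bonds are 0.
C1 has one bond to C (0), one bond to O (+1), a double bond to O (2×+1 = +2).
Oxidation state = 0 + 1 + 2 = +3.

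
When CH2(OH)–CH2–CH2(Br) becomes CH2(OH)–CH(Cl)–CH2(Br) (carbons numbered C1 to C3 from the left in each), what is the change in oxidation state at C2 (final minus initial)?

+2

Before: C2 has 2 bonds to C, 2 bonds to H → oxidation state -2.
After: C2 has 2 bonds to C, 1 bond to H, 1 bond to Cl → oxidation state 0.
Δ = 0 − (-2) = +2, so this is an oxidation at C2.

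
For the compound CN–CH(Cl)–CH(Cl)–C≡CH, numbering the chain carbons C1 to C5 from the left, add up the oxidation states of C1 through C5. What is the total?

+2

Count +1 for every bond to an atom more electronegative than carbon and −1 for every bond to one less electronegative; C–C bonds are 0. Tallying each carbon:
C1: 1C, 3N → 0 + 3 = +3
C2: 2C, 1H, 1Cl → 0 − 1 + 1 = 0
C3: 2C, 1H, 1Cl → 0 − 1 + 1 = 0
C4: 4C → 0 = 0
C5: 3C, 1H → 0 − 1 = -1
Sum = +3 + 0 + 0 + 0 − 1 = +2.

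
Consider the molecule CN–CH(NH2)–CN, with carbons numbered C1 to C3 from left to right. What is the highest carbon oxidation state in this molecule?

+3

Tallying each carbon's bonds:
C1: 1C, 3N → 0 + 3 = +3
C2: 2C, 1H, 1N → 0 − 1 + 1 = 0
C3: 1C, 3N → 0 + 3 = +3
The highest value is +3.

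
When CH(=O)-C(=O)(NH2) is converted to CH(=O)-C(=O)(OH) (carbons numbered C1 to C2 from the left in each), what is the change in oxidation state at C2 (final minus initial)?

Before: C2 has 1 bond to C, 2 bonds to O, 1 bond to N → oxidation state +3.
After: C2 has 1 bond to C, 3 bonds to O → oxidation state +3.
Δ = +3 − (+3) = 0, so no net redox change at C2.

0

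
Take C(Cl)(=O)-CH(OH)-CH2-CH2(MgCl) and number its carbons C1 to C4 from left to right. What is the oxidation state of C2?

0

Assign +1 per bond to O/N/halogen, −1 per bond to H or an electropositive element, and 0 per bond to carbon.
C2 has one bond to C (0), one bond to C (0), one bond to H (-1), one bond to O (+1).
Oxidation state = 0 + 0 − 1 + 1 = 0.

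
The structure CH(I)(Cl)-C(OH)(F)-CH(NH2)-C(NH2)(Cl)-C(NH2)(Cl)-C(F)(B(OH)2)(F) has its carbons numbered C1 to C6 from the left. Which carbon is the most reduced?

Tallying each carbon's bonds:
C1: 1C, 1H, 1Cl, 1I → 0 − 1 + 1 + 1 = +1
C2: 2C, 1O, 1F → 0 + 1 + 1 = +2
C3: 2C, 1H, 1N → 0 − 1 + 1 = 0
C4: 2C, 1N, 1Cl → 0 + 1 + 1 = +2
C5: 2C, 1N, 1Cl → 0 + 1 + 1 = +2
C6: 1C, 2F, 1B → 0 + 2 − 1 = +1
The most reduced carbon is C3 at 0.

C3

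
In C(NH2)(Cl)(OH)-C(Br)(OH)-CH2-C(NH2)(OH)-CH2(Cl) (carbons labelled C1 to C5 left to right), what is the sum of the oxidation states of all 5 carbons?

Assign +1 per bond to O/N/halogen, −1 per bond to H or an electropositive element, and 0 per bond to carbon. Tallying each carbon:
C1: 1C, 1O, 1N, 1Cl → 0 + 1 + 1 + 1 = +3
C2: 2C, 1O, 1Br → 0 + 1 + 1 = +2
C3: 2C, 2H → 0 − 2 = -2
C4: 2C, 1O, 1N → 0 + 1 + 1 = +2
C5: 1C, 2H, 1Cl → 0 − 2 + 1 = -1
Sum = +3 + 2 − 2 + 2 − 1 = +4.

+4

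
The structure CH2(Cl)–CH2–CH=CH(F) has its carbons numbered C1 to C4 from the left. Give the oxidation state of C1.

-1

Count +1 for every bond to an atom more electronegative than carbon and −1 for every bond to one less electronegative; C–C bonds are 0.
C1 has one bond to C (0), one bond to Cl (+1), one bond to H (-1), one bond to H (-1).
Oxidation state = 0 + 1 − 1 − 1 = -1.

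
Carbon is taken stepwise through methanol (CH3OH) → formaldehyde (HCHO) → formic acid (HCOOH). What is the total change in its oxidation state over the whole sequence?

+4

Carbon oxidation states along the series — methanol: -2, formaldehyde: 0, formic acid: +2.
Net change = +2 − (-2) = +4.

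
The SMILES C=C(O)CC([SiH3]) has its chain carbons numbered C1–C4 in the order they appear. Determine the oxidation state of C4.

C4 has one bond to C (0), one bond to H (-1), one bond to Si (-1), one bond to H (-1).
Oxidation state = 0 − 1 − 1 − 1 = -3.

-3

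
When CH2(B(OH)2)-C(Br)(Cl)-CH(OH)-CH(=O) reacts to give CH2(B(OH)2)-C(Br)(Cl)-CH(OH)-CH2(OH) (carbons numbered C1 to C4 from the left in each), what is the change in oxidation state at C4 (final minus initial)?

Before: C4 has 1 bond to C, 1 bond to H, 2 bonds to O → oxidation state +1.
After: C4 has 1 bond to C, 2 bonds to H, 1 bond to O → oxidation state -1.
Δ = -1 − (+1) = -2, so this is a reduction at C4.

-2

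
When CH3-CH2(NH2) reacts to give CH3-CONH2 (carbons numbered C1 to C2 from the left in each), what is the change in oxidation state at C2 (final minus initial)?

Before: C2 has 1 bond to C, 2 bonds to H, 1 bond to N → oxidation state -1.
After: C2 has 1 bond to C, 2 bonds to O, 1 bond to N → oxidation state +3.
Δ = +3 − (-1) = +4, so this is an oxidation at C2.

+4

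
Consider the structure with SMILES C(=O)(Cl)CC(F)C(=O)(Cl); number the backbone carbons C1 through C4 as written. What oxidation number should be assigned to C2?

-2

Bonds to more-electronegative neighbours contribute +1 each, bonds to H or metals contribute −1 each, and C–C bonds contribute 0.
C2 has one bond to C (0), one bond to C (0), one bond to H (-1), one bond to H (-1).
Oxidation state = 0 + 0 − 1 − 1 = -2.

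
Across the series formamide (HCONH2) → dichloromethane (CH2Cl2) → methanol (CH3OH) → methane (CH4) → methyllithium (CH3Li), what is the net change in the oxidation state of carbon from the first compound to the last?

-6

Carbon oxidation states along the series — formamide: +2, dichloromethane: 0, methanol: -2, methane: -4, methyllithium: -4.
Net change = -4 − (+2) = -6.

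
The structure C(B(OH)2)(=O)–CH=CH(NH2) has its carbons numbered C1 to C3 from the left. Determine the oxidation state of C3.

0

Assign +1 per bond to O/N/halogen, −1 per bond to H or an electropositive element, and 0 per bond to carbon.
C3 has a double bond to C (2×0 = 0), one bond to N (+1), one bond to H (-1).
Oxidation state = 0 + 1 − 1 = 0.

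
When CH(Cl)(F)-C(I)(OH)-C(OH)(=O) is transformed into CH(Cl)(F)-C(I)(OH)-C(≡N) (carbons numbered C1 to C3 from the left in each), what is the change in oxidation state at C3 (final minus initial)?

Before: C3 has 1 bond to C, 3 bonds to O → oxidation state +3.
After: C3 has 1 bond to C, 3 bonds to N → oxidation state +3.
Δ = +3 − (+3) = 0, so no net redox change at C3.

0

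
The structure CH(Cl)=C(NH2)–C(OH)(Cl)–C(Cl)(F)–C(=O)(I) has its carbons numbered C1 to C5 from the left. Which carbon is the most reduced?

Tallying each carbon's bonds:
C1: 2C, 1H, 1Cl → 0 − 1 + 1 = 0
C2: 3C, 1N → 0 + 1 = +1
C3: 2C, 1O, 1Cl → 0 + 1 + 1 = +2
C4: 2C, 1F, 1Cl → 0 + 1 + 1 = +2
C5: 1C, 2O, 1I → 0 + 2 + 1 = +3
The most reduced carbon is C1 at 0.

C1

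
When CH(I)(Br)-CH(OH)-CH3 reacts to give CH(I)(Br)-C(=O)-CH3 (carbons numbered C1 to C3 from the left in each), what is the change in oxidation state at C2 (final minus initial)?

Before: C2 has 2 bonds to C, 1 bond to H, 1 bond to O → oxidation state 0.
After: C2 has 2 bonds to C, 2 bonds to O → oxidation state +2.
Δ = +2 − (0) = +2, so this is an oxidation at C2.

+2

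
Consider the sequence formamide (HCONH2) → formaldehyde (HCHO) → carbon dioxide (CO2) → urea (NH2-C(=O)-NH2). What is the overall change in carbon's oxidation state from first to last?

Carbon oxidation states along the series — formamide: +2, formaldehyde: 0, carbon dioxide: +4, urea: +4.
Net change = +4 − (+2) = +2.

+2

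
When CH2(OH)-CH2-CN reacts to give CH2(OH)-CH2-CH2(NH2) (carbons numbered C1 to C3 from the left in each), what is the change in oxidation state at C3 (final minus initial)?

Before: C3 has 1 bond to C, 3 bonds to N → oxidation state +3.
After: C3 has 1 bond to C, 2 bonds to H, 1 bond to N → oxidation state -1.
Δ = -1 − (+3) = -4, so this is a reduction at C3.

-4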